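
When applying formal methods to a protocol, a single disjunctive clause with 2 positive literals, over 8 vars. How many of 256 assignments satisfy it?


Step 1: Total=2^8=256
Step 2: Unsat when all 2 false: 2^6=64
Step 3: Sat=256-64=192

192


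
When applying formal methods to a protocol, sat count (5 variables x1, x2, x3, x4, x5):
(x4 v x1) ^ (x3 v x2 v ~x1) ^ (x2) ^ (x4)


CNF with 4 clauses over 5 vars (32 assignments).
An assignment satisfies CNF iff every clause has >=1 true literal.
Check each row (bits = x1,x2,x3,x4,x5; clause T/F shown):
  row 0 [00000]: clauses=FTFF -> 0
  row 1 [00001]: clauses=FTFF -> 0
  row 2 [00010]: clauses=TTFT -> 0
  row 3 [00011]: clauses=TTFT -> 0
  row 4 [00100]: clauses=FTFF -> 0
  row 5 [00101]: clauses=FTFF -> 0
  row 6 [00110]: clauses=TTFT -> 0
  row 7 [00111]: clauses=TTFT -> 0
  row 8 [01000]: clauses=FTTF -> 0
  row 9 [01001]: clauses=FTTF -> 0
  row 10 [01010]: clauses=TTTT -> 1
  row 11 [01011]: clauses=TTTT -> 1
  row 12 [01100]: clauses=FTTF -> 0
  row 13 [01101]: clauses=FTTF -> 0
  row 14 [01110]: clauses=TTTT -> 1
  row 15 [01111]: clauses=TTTT -> 1
  row 16 [10000]: clauses=TFFF -> 0
  row 17 [10001]: clauses=TFFF -> 0
  row 18 [10010]: clauses=TFFT -> 0
  row 19 [10011]: clauses=TFFT -> 0
  row 20 [10100]: clauses=TTFF -> 0
  row 21 [10101]: clauses=TTFF -> 0
  row 22 [10110]: clauses=TTFT -> 0
  row 23 [10111]: clauses=TTFT -> 0
  row 24 [11000]: clauses=TTTF -> 0
  row 25 [11001]: clauses=TTTF -> 0
  row 26 [11010]: clauses=TTTT -> 1
  row 27 [11011]: clauses=TTTT -> 1
  row 28 [11100]: clauses=TTTF -> 0
  row 29 [11101]: clauses=TTTF -> 0
  row 30 [11110]: clauses=TTTT -> 1
  row 31 [11111]: clauses=TTTT -> 1
Full result column, 8 rows per line (x1,x2 fixed per line; x3,x4,x5 runs 000..111 left to right):
  rows 0-7 [x1,x2=00]: 00000000  (ones: 0)
  rows 8-15 [x1,x2=01]: 00110011  (ones: 4)
  rows 16-23 [x1,x2=10]: 00000000  (ones: 0)
  rows 24-31 [x1,x2=11]: 00110011  (ones: 4)
Satisfying assignments = 0+4+0+4 = 8

8


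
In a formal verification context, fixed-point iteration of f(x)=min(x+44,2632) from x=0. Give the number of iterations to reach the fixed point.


Step 1: x=0, cap=2632, increment=44
Step 2: x grows by 44 each step until capped at 2632; fixed point is x=2632
Step 3: iterations = ceil(2632/44) = 60

60


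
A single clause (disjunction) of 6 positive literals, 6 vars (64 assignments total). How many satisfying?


Step 1: Total=2^6=64
Step 2: Unsat when all 6 false: 2^0=1
Step 3: Sat=64-1=63

63


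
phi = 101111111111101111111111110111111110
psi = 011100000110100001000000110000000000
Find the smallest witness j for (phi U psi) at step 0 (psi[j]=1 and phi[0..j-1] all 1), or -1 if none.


(phi U psi) at 0: need smallest j with psi[j]=1 and phi[i]=1 for all i in [0,j).
Scan from step 0:
  step 0: phi=1, psi=0 -> continue
  step 1: psi=1 and phi held for [0,1) -> witness found
Witness step = 1

1


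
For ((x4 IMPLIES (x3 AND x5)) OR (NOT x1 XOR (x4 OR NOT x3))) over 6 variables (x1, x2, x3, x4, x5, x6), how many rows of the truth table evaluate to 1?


Formula: ((x4 IMPLIES (x3 AND x5)) OR (NOT x1 XOR (x4 OR NOT x3))) over 6 vars (64 rows)
Evaluate each row (x1, x2, x3, x4, x5, x6 as bits, MSB first):
  row 0 [000000]: ((0 IMPLIES (0 AND 0)) OR (NOT 0 XOR (0 OR NOT 0))) -> 1
  row 1 [000001]: ((0 IMPLIES (0 AND 0)) OR (NOT 0 XOR (0 OR NOT 0))) -> 1
  row 2 [000010]: ((0 IMPLIES (0 AND 1)) OR (NOT 0 XOR (0 OR NOT 0))) -> 1
  row 3 [000011]: ((0 IMPLIES (0 AND 1)) OR (NOT 0 XOR (0 OR NOT 0))) -> 1
  row 4 [000100]: ((1 IMPLIES (0 AND 0)) OR (NOT 0 XOR (1 OR NOT 0))) -> 0
  (every remaining row is evaluated the same way; all 64 results are listed next)
Full result column, 8 rows per line (x1,x2,x3 fixed per line; x4,x5,x6 runs 000..111 left to right):
  rows 0-7 [x1,x2,x3=000]: 11110000  (ones: 4)
  rows 8-15 [x1,x2,x3=001]: 11110011  (ones: 6)
  rows 16-23 [x1,x2,x3=010]: 11110000  (ones: 4)
  rows 24-31 [x1,x2,x3=011]: 11110011  (ones: 6)
  rows 32-39 [x1,x2,x3=100]: 11111111  (ones: 8)
  rows 40-47 [x1,x2,x3=101]: 11111111  (ones: 8)
  rows 48-55 [x1,x2,x3=110]: 11111111  (ones: 8)
  rows 56-63 [x1,x2,x3=111]: 11111111  (ones: 8)
Count of 1-rows = 4+6+4+6+8+8+8+8 = 52

52


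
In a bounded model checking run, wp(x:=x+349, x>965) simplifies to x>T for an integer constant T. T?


Formula: wp(x:=E, P) = P[E/x] (substitute E for x in postcondition)
Step 1: Postcondition: x>965
Step 2: Substitute x+349 for x: x+349>965
Step 3: Solve for x: x > 965-349 = 616

616


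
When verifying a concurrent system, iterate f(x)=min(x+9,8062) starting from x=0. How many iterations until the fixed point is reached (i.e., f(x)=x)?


Step 1: x=0, cap=8062, increment=9
Step 2: x grows by 9 each step until capped at 8062; fixed point is x=8062
Step 3: iterations = ceil(8062/9) = 896

896


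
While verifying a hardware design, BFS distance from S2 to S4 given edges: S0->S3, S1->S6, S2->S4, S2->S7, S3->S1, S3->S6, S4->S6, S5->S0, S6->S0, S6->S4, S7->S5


BFS layer-by-layer from S2:
  dist 0: {S2}
  dist 1: {S4, S7}
  -> S4 reached at distance 1
Shortest path length = 1

1


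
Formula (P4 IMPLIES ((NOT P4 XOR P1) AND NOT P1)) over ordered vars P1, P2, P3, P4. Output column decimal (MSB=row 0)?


Formula: (P4 IMPLIES ((NOT P4 XOR P1) AND NOT P1)) over P1, P2, P3, P4 (16 rows)
Evaluate each row (bits = P1,P2,P3,P4, MSB first):
  row 0 [0000]: (0 IMPLIES ((NOT 0 XOR 0) AND NOT 0)) -> 1
  row 1 [0001]: (1 IMPLIES ((NOT 1 XOR 0) AND NOT 0)) -> 0
  row 2 [0010]: (0 IMPLIES ((NOT 0 XOR 0) AND NOT 0)) -> 1
  row 3 [0011]: (1 IMPLIES ((NOT 1 XOR 0) AND NOT 0)) -> 0
  row 4 [0100]: (0 IMPLIES ((NOT 0 XOR 0) AND NOT 0)) -> 1
  row 5 [0101]: (1 IMPLIES ((NOT 1 XOR 0) AND NOT 0)) -> 0
  row 6 [0110]: (0 IMPLIES ((NOT 0 XOR 0) AND NOT 0)) -> 1
  row 7 [0111]: (1 IMPLIES ((NOT 1 XOR 0) AND NOT 0)) -> 0
  row 8 [1000]: (0 IMPLIES ((NOT 0 XOR 1) AND NOT 1)) -> 1
  row 9 [1001]: (1 IMPLIES ((NOT 1 XOR 1) AND NOT 1)) -> 0
  row 10 [1010]: (0 IMPLIES ((NOT 0 XOR 1) AND NOT 1)) -> 1
  row 11 [1011]: (1 IMPLIES ((NOT 1 XOR 1) AND NOT 1)) -> 0
  row 12 [1100]: (0 IMPLIES ((NOT 0 XOR 1) AND NOT 1)) -> 1
  row 13 [1101]: (1 IMPLIES ((NOT 1 XOR 1) AND NOT 1)) -> 0
  row 14 [1110]: (0 IMPLIES ((NOT 0 XOR 1) AND NOT 1)) -> 1
  row 15 [1111]: (1 IMPLIES ((NOT 1 XOR 1) AND NOT 1)) -> 0
Full result column, 4 rows per line (P1,P2 fixed per line; P3,P4 runs 00..11 left to right):
  rows 0-3 [P1,P2=00]: 1010  = hex A
  rows 4-7 [P1,P2=01]: 1010  = hex A
  rows 8-11 [P1,P2=10]: 1010  = hex A
  rows 12-15 [P1,P2=11]: 1010  = hex A
Output column (row 0 .. row 15) = 1010101010101010
Output column grouped in 4s = 1010 1010 1010 1010 = 0xAAAA
Convert to decimal digit by digit (value = value*16 + digit):
  A -> 10
  10*16 + 10 (A) = 170
  170*16 + 10 (A) = 2730
  2730*16 + 10 (A) = 43690
Decimal = 43690

43690


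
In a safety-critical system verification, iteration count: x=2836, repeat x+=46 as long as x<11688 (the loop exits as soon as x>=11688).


Step 1: x goes from 2836 toward 11688 by 46; the body runs while x<11688, so iterations = ceil((bound-start)/step)
Step 2: Distance=8852
Step 3: ceil(8852/46)=193

193


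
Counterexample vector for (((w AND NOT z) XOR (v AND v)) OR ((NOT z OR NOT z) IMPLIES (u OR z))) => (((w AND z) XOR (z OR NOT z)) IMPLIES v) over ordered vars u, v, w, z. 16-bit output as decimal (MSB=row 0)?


F1 = (((w AND NOT z) XOR (v AND v)) OR ((NOT z OR NOT z) IMPLIES (u OR z)))
F2 = (((w AND z) XOR (z OR NOT z)) IMPLIES v)
Counterexample to F1=>F2 is where F1=1 and F2=0.
Evaluate each row (bits = u,v,w,z, MSB first):
  row 0 [0000]: F1=0 F2=0 -> F1&~F2 -> 0
  row 1 [0001]: F1=1 F2=0 -> F1&~F2 -> 1
  row 2 [0010]: F1=1 F2=0 -> F1&~F2 -> 1
  row 3 [0011]: F1=1 F2=1 -> F1&~F2 -> 0
  row 4 [0100]: F1=1 F2=1 -> F1&~F2 -> 0
  row 5 [0101]: F1=1 F2=1 -> F1&~F2 -> 0
  row 6 [0110]: F1=0 F2=1 -> F1&~F2 -> 0
  row 7 [0111]: F1=1 F2=1 -> F1&~F2 -> 0
  row 8 [1000]: F1=1 F2=0 -> F1&~F2 -> 1
  row 9 [1001]: F1=1 F2=0 -> F1&~F2 -> 1
  row 10 [1010]: F1=1 F2=0 -> F1&~F2 -> 1
  row 11 [1011]: F1=1 F2=1 -> F1&~F2 -> 0
  row 12 [1100]: F1=1 F2=1 -> F1&~F2 -> 0
  row 13 [1101]: F1=1 F2=1 -> F1&~F2 -> 0
  row 14 [1110]: F1=1 F2=1 -> F1&~F2 -> 0
  row 15 [1111]: F1=1 F2=1 -> F1&~F2 -> 0
Full result column, 4 rows per line (u,v fixed per line; w,z runs 00..11 left to right):
  rows 0-3 [u,v=00]: 0110  = hex 6
  rows 4-7 [u,v=01]: 0000  = hex 0
  rows 8-11 [u,v=10]: 1110  = hex E
  rows 12-15 [u,v=11]: 0000  = hex 0
Counterexample vector (row 0 .. row 15) = 0110000011100000
Output column grouped in 4s = 0110 0000 1110 0000 = 0x60E0
Convert to decimal digit by digit (value = value*16 + digit):
  6 -> 6
  6*16 + 0 = 96
  96*16 + 14 (E) = 1550
  1550*16 + 0 = 24800
Decimal = 24800

24800


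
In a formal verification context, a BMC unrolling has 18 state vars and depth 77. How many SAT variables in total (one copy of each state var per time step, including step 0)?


BMC unrolls to depth k, creating one copy of each state var for steps 0..k.
Step count = 77 + 1 = 78 (steps 0 through 77)
Vars per step = 18
Total = 18 * 78 = 1404

1404


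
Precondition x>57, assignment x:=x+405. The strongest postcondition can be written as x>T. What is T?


Formula: sp(P, x:=E) = exists old_x. (x = E[old_x/x]) AND P[old_x/x] (old_x is the value of x before the assignment; eliminate old_x by solving x = E[old_x/x] for old_x)
Step 1: Precondition P: x>57, i.e. old_x > 57
Step 2: Assignment gives x = old_x + 405, so old_x = x - 405
Step 3: Substitute into P: x - 405 > 57
Step 4: Simplify: x > 57+405 = 462

462


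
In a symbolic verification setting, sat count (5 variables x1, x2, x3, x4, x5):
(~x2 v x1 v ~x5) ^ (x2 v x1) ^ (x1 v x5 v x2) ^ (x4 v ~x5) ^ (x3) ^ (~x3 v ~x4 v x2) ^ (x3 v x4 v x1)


CNF with 7 clauses over 5 vars (32 assignments).
An assignment satisfies CNF iff every clause has >=1 true literal.
Check each row (bits = x1,x2,x3,x4,x5; clause T/F shown):
  row 0 [00000]: clauses=TFFTFTF -> 0
  row 1 [00001]: clauses=TFTFFTF -> 0
  row 2 [00010]: clauses=TFFTFTT -> 0
  row 3 [00011]: clauses=TFTTFTT -> 0
  row 4 [00100]: clauses=TFFTTTT -> 0
  row 5 [00101]: clauses=TFTFTTT -> 0
  row 6 [00110]: clauses=TFFTTFT -> 0
  row 7 [00111]: clauses=TFTTTFT -> 0
  row 8 [01000]: clauses=TTTTFTF -> 0
  row 9 [01001]: clauses=FTTFFTF -> 0
  row 10 [01010]: clauses=TTTTFTT -> 0
  row 11 [01011]: clauses=FTTTFTT -> 0
  row 12 [01100]: clauses=TTTTTTT -> 1
  row 13 [01101]: clauses=FTTFTTT -> 0
  row 14 [01110]: clauses=TTTTTTT -> 1
  row 15 [01111]: clauses=FTTTTTT -> 0
  row 16 [10000]: clauses=TTTTFTT -> 0
  row 17 [10001]: clauses=TTTFFTT -> 0
  row 18 [10010]: clauses=TTTTFTT -> 0
  row 19 [10011]: clauses=TTTTFTT -> 0
  row 20 [10100]: clauses=TTTTTTT -> 1
  row 21 [10101]: clauses=TTTFTTT -> 0
  row 22 [10110]: clauses=TTTTTFT -> 0
  row 23 [10111]: clauses=TTTTTFT -> 0
  row 24 [11000]: clauses=TTTTFTT -> 0
  row 25 [11001]: clauses=TTTFFTT -> 0
  row 26 [11010]: clauses=TTTTFTT -> 0
  row 27 [11011]: clauses=TTTTFTT -> 0
  row 28 [11100]: clauses=TTTTTTT -> 1
  row 29 [11101]: clauses=TTTFTTT -> 0
  row 30 [11110]: clauses=TTTTTTT -> 1
  row 31 [11111]: clauses=TTTTTTT -> 1
Full result column, 8 rows per line (x1,x2 fixed per line; x3,x4,x5 runs 000..111 left to right):
  rows 0-7 [x1,x2=00]: 00000000  (ones: 0)
  rows 8-15 [x1,x2=01]: 00001010  (ones: 2)
  rows 16-23 [x1,x2=10]: 00001000  (ones: 1)
  rows 24-31 [x1,x2=11]: 00001011  (ones: 3)
Satisfying assignments = 0+2+1+3 = 6

6


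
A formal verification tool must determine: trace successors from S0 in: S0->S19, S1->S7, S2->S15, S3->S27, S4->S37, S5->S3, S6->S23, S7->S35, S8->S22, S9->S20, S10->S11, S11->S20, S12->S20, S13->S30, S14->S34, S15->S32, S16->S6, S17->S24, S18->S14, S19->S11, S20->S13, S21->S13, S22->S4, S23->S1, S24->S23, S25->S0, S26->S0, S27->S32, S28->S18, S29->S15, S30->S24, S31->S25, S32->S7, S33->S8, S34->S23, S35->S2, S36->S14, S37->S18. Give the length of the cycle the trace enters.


Trace from S0 until a state repeats:
  S0 -> S19 -> S11 -> S20 -> S13 -> S30 -> S24 -> S23 -> S1 -> S7 -> S35 -> S2 -> S15 -> S32 -> S7
S7 first seen at step 9, revisited at step 14.
Cycle length = 14 - 9 = 5

5


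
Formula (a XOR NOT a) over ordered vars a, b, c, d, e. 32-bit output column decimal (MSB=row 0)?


Formula: (a XOR NOT a) over a, b, c, d, e (32 rows)
Evaluate each row (bits = a,b,c,d,e, MSB first):
  row 0 [00000]: (0 XOR NOT 0) -> 1
  row 1 [00001]: (0 XOR NOT 0) -> 1
  row 2 [00010]: (0 XOR NOT 0) -> 1
  row 3 [00011]: (0 XOR NOT 0) -> 1
  row 4 [00100]: (0 XOR NOT 0) -> 1
  row 5 [00101]: (0 XOR NOT 0) -> 1
  row 6 [00110]: (0 XOR NOT 0) -> 1
  row 7 [00111]: (0 XOR NOT 0) -> 1
  row 8 [01000]: (0 XOR NOT 0) -> 1
  row 9 [01001]: (0 XOR NOT 0) -> 1
  row 10 [01010]: (0 XOR NOT 0) -> 1
  row 11 [01011]: (0 XOR NOT 0) -> 1
  row 12 [01100]: (0 XOR NOT 0) -> 1
  row 13 [01101]: (0 XOR NOT 0) -> 1
  row 14 [01110]: (0 XOR NOT 0) -> 1
  row 15 [01111]: (0 XOR NOT 0) -> 1
  row 16 [10000]: (1 XOR NOT 1) -> 1
  row 17 [10001]: (1 XOR NOT 1) -> 1
  row 18 [10010]: (1 XOR NOT 1) -> 1
  row 19 [10011]: (1 XOR NOT 1) -> 1
  row 20 [10100]: (1 XOR NOT 1) -> 1
  row 21 [10101]: (1 XOR NOT 1) -> 1
  row 22 [10110]: (1 XOR NOT 1) -> 1
  row 23 [10111]: (1 XOR NOT 1) -> 1
  row 24 [11000]: (1 XOR NOT 1) -> 1
  row 25 [11001]: (1 XOR NOT 1) -> 1
  row 26 [11010]: (1 XOR NOT 1) -> 1
  row 27 [11011]: (1 XOR NOT 1) -> 1
  row 28 [11100]: (1 XOR NOT 1) -> 1
  row 29 [11101]: (1 XOR NOT 1) -> 1
  row 30 [11110]: (1 XOR NOT 1) -> 1
  row 31 [11111]: (1 XOR NOT 1) -> 1
Full result column, 4 rows per line (a,b,c fixed per line; d,e runs 00..11 left to right):
  rows 0-3 [a,b,c=000]: 1111  = hex F
  rows 4-7 [a,b,c=001]: 1111  = hex F
  rows 8-11 [a,b,c=010]: 1111  = hex F
  rows 12-15 [a,b,c=011]: 1111  = hex F
  rows 16-19 [a,b,c=100]: 1111  = hex F
  rows 20-23 [a,b,c=101]: 1111  = hex F
  rows 24-27 [a,b,c=110]: 1111  = hex F
  rows 28-31 [a,b,c=111]: 1111  = hex F
Output column (row 0 .. row 31) = 11111111111111111111111111111111
Output column grouped in 4s = 1111 1111 1111 1111 1111 1111 1111 1111 = 0xFFFFFFFF
Convert to decimal digit by digit (value = value*16 + digit):
  F -> 15
  15*16 + 15 (F) = 255
  255*16 + 15 (F) = 4095
  4095*16 + 15 (F) = 65535
  65535*16 + 15 (F) = 1048575
  1048575*16 + 15 (F) = 16777215
  16777215*16 + 15 (F) = 268435455
  268435455*16 + 15 (F) = 4294967295
Decimal = 4294967295

4294967295


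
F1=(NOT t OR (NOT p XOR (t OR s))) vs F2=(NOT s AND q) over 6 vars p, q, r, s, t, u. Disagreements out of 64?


F1 = (NOT t OR (NOT p XOR (t OR s)))
F2 = (NOT s AND q)
Evaluate both on each of 64 rows (bits = p,q,r,s,t,u):
  row 0 [000000]: F1=1 F2=0 (differ) -> 1
  row 1 [000001]: F1=1 F2=0 (differ) -> 1
  row 2 [000010]: F1=0 F2=0 -> 0
  row 3 [000011]: F1=0 F2=0 -> 0
  row 4 [000100]: F1=1 F2=0 (differ) -> 1
  (every remaining row is evaluated the same way; all 64 results are listed next)
Full result column, 8 rows per line (p,q,r fixed per line; s,t,u runs 000..111 left to right):
  rows 0-7 [p,q,r=000]: 11001100  (ones: 4)
  rows 8-15 [p,q,r=001]: 11001100  (ones: 4)
  rows 16-23 [p,q,r=010]: 00111100  (ones: 4)
  rows 24-31 [p,q,r=011]: 00111100  (ones: 4)
  rows 32-39 [p,q,r=100]: 11111111  (ones: 8)
  rows 40-47 [p,q,r=101]: 11111111  (ones: 8)
  rows 48-55 [p,q,r=110]: 00001111  (ones: 4)
  rows 56-63 [p,q,r=111]: 00001111  (ones: 4)
Disagreements = 4+4+4+4+8+8+4+4 = 40

40


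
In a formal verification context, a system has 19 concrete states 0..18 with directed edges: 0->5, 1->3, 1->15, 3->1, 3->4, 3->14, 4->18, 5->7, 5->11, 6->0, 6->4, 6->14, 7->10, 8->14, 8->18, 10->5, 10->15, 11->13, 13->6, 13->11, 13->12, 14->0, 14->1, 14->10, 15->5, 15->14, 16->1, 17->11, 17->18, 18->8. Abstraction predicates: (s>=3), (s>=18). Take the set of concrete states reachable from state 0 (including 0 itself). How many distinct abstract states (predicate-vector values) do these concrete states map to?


BFS from 0:
Concrete reachable: {0, 1, 3, 4, 5, 6, 7, 8, 10, 11, 12, 13, 14, 15, 18}
Abstract via predicates (s>=3), (s>=18):
  (0,0) <- {0, 1}
  (1,0) <- {3, 4, 5, 6, 7, 8, 10, 11, 12, 13, 14, 15}
  (1,1) <- {18}
Distinct abstract states = 3

3


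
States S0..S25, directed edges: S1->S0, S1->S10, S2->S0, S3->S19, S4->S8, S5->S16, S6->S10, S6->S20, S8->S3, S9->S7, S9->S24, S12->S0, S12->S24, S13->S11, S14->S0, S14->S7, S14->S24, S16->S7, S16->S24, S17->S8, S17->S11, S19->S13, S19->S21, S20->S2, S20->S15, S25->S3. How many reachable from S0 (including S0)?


BFS from S0:
  layer 0: {S0}
Reachable set: {S0}
Count = 1

1


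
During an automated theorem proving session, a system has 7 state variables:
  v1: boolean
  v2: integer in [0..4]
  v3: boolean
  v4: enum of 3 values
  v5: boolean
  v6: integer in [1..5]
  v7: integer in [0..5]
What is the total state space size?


State space = product of domain sizes of all variables.
Domain sizes:
  v1 (boolean): 2
  v2 (integer in [0..4]): 5
  v3 (boolean): 2
  v4 (enum of 3 values): 3
  v5 (boolean): 2
  v6 (integer in [1..5]): 5
  v7 (integer in [0..5]): 6
Product = 2 * 5 * 2 * 3 * 2 * 5 * 6 = 3600

3600


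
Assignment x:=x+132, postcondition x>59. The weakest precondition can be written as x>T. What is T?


Formula: wp(x:=E, P) = P[E/x] (substitute E for x in postcondition)
Step 1: Postcondition: x>59
Step 2: Substitute x+132 for x: x+132>59
Step 3: Solve for x: x > 59-132 = -73

-73


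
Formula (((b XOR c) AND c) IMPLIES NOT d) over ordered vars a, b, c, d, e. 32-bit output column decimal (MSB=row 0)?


Formula: (((b XOR c) AND c) IMPLIES NOT d) over a, b, c, d, e (32 rows)
Evaluate each row (bits = a,b,c,d,e, MSB first):
  row 0 [00000]: (((0 XOR 0) AND 0) IMPLIES NOT 0) -> 1
  row 1 [00001]: (((0 XOR 0) AND 0) IMPLIES NOT 0) -> 1
  row 2 [00010]: (((0 XOR 0) AND 0) IMPLIES NOT 1) -> 1
  row 3 [00011]: (((0 XOR 0) AND 0) IMPLIES NOT 1) -> 1
  row 4 [00100]: (((0 XOR 1) AND 1) IMPLIES NOT 0) -> 1
  row 5 [00101]: (((0 XOR 1) AND 1) IMPLIES NOT 0) -> 1
  row 6 [00110]: (((0 XOR 1) AND 1) IMPLIES NOT 1) -> 0
  row 7 [00111]: (((0 XOR 1) AND 1) IMPLIES NOT 1) -> 0
  row 8 [01000]: (((1 XOR 0) AND 0) IMPLIES NOT 0) -> 1
  row 9 [01001]: (((1 XOR 0) AND 0) IMPLIES NOT 0) -> 1
  row 10 [01010]: (((1 XOR 0) AND 0) IMPLIES NOT 1) -> 1
  row 11 [01011]: (((1 XOR 0) AND 0) IMPLIES NOT 1) -> 1
  row 12 [01100]: (((1 XOR 1) AND 1) IMPLIES NOT 0) -> 1
  row 13 [01101]: (((1 XOR 1) AND 1) IMPLIES NOT 0) -> 1
  row 14 [01110]: (((1 XOR 1) AND 1) IMPLIES NOT 1) -> 1
  row 15 [01111]: (((1 XOR 1) AND 1) IMPLIES NOT 1) -> 1
  row 16 [10000]: (((0 XOR 0) AND 0) IMPLIES NOT 0) -> 1
  row 17 [10001]: (((0 XOR 0) AND 0) IMPLIES NOT 0) -> 1
  row 18 [10010]: (((0 XOR 0) AND 0) IMPLIES NOT 1) -> 1
  row 19 [10011]: (((0 XOR 0) AND 0) IMPLIES NOT 1) -> 1
  row 20 [10100]: (((0 XOR 1) AND 1) IMPLIES NOT 0) -> 1
  row 21 [10101]: (((0 XOR 1) AND 1) IMPLIES NOT 0) -> 1
  row 22 [10110]: (((0 XOR 1) AND 1) IMPLIES NOT 1) -> 0
  row 23 [10111]: (((0 XOR 1) AND 1) IMPLIES NOT 1) -> 0
  row 24 [11000]: (((1 XOR 0) AND 0) IMPLIES NOT 0) -> 1
  row 25 [11001]: (((1 XOR 0) AND 0) IMPLIES NOT 0) -> 1
  row 26 [11010]: (((1 XOR 0) AND 0) IMPLIES NOT 1) -> 1
  row 27 [11011]: (((1 XOR 0) AND 0) IMPLIES NOT 1) -> 1
  row 28 [11100]: (((1 XOR 1) AND 1) IMPLIES NOT 0) -> 1
  row 29 [11101]: (((1 XOR 1) AND 1) IMPLIES NOT 0) -> 1
  row 30 [11110]: (((1 XOR 1) AND 1) IMPLIES NOT 1) -> 1
  row 31 [11111]: (((1 XOR 1) AND 1) IMPLIES NOT 1) -> 1
Full result column, 4 rows per line (a,b,c fixed per line; d,e runs 00..11 left to right):
  rows 0-3 [a,b,c=000]: 1111  = hex F
  rows 4-7 [a,b,c=001]: 1100  = hex C
  rows 8-11 [a,b,c=010]: 1111  = hex F
  rows 12-15 [a,b,c=011]: 1111  = hex F
  rows 16-19 [a,b,c=100]: 1111  = hex F
  rows 20-23 [a,b,c=101]: 1100  = hex C
  rows 24-27 [a,b,c=110]: 1111  = hex F
  rows 28-31 [a,b,c=111]: 1111  = hex F
Output column (row 0 .. row 31) = 11111100111111111111110011111111
Output column grouped in 4s = 1111 1100 1111 1111 1111 1100 1111 1111 = 0xFCFFFCFF
Convert to decimal digit by digit (value = value*16 + digit):
  F -> 15
  15*16 + 12 (C) = 252
  252*16 + 15 (F) = 4047
  4047*16 + 15 (F) = 64767
  64767*16 + 15 (F) = 1036287
  1036287*16 + 12 (C) = 16580604
  16580604*16 + 15 (F) = 265289679
  265289679*16 + 15 (F) = 4244634879
Decimal = 4244634879

4244634879


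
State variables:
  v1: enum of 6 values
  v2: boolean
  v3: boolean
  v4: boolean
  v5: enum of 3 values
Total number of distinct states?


State space = product of domain sizes of all variables.
Domain sizes:
  v1 (enum of 6 values): 6
  v2 (boolean): 2
  v3 (boolean): 2
  v4 (boolean): 2
  v5 (enum of 3 values): 3
Product = 6 * 2 * 2 * 2 * 3 = 144

144


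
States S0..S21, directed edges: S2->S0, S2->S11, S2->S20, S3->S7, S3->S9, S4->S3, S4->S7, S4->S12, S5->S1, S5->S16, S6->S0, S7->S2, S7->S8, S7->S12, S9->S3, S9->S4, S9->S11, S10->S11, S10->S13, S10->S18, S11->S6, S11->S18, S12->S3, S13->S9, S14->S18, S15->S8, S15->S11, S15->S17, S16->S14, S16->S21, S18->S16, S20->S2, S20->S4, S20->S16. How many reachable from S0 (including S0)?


BFS from S0:
  layer 0: {S0}
Reachable set: {S0}
Count = 1

1


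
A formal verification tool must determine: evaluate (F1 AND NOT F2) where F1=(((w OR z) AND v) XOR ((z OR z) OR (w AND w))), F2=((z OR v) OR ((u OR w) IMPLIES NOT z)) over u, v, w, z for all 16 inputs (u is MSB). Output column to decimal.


F1 = (((w OR z) AND v) XOR ((z OR z) OR (w AND w)))
F2 = ((z OR v) OR ((u OR w) IMPLIES NOT z))
Counterexample to F1=>F2 is where F1=1 and F2=0.
Evaluate each row (bits = u,v,w,z, MSB first):
  row 0 [0000]: F1=0 F2=1 -> F1&~F2 -> 0
  row 1 [0001]: F1=1 F2=1 -> F1&~F2 -> 0
  row 2 [0010]: F1=1 F2=1 -> F1&~F2 -> 0
  row 3 [0011]: F1=1 F2=1 -> F1&~F2 -> 0
  row 4 [0100]: F1=0 F2=1 -> F1&~F2 -> 0
  row 5 [0101]: F1=0 F2=1 -> F1&~F2 -> 0
  row 6 [0110]: F1=0 F2=1 -> F1&~F2 -> 0
  row 7 [0111]: F1=0 F2=1 -> F1&~F2 -> 0
  row 8 [1000]: F1=0 F2=1 -> F1&~F2 -> 0
  row 9 [1001]: F1=1 F2=1 -> F1&~F2 -> 0
  row 10 [1010]: F1=1 F2=1 -> F1&~F2 -> 0
  row 11 [1011]: F1=1 F2=1 -> F1&~F2 -> 0
  row 12 [1100]: F1=0 F2=1 -> F1&~F2 -> 0
  row 13 [1101]: F1=0 F2=1 -> F1&~F2 -> 0
  row 14 [1110]: F1=0 F2=1 -> F1&~F2 -> 0
  row 15 [1111]: F1=0 F2=1 -> F1&~F2 -> 0
Full result column, 4 rows per line (u,v fixed per line; w,z runs 00..11 left to right):
  rows 0-3 [u,v=00]: 0000  = hex 0
  rows 4-7 [u,v=01]: 0000  = hex 0
  rows 8-11 [u,v=10]: 0000  = hex 0
  rows 12-15 [u,v=11]: 0000  = hex 0
Counterexample vector (row 0 .. row 15) = 0000000000000000
Output column grouped in 4s = 0000 0000 0000 0000 = 0x0000
Convert to decimal digit by digit (value = value*16 + digit):
  0 -> 0
  0*16 + 0 = 0
  0*16 + 0 = 0
  0*16 + 0 = 0
Decimal = 0

0


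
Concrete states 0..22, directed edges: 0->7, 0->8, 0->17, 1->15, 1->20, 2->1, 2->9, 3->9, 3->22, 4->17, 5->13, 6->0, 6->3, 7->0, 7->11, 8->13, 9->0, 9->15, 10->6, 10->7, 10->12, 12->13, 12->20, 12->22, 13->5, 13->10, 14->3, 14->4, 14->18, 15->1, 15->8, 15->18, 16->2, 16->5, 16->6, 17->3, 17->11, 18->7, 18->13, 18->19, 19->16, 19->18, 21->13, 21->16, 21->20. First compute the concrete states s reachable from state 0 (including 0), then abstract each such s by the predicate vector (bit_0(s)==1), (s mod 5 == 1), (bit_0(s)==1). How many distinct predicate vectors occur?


BFS from 0:
Concrete reachable: {0, 1, 2, 3, 5, 6, 7, 8, 9, 10, 11, 12, 13, 15, 16, 17, 18, 19, 20, 22}
Abstract via predicates (bit_0(s)==1), (s mod 5 == 1), (bit_0(s)==1):
  (0,0,0) <- {0, 2, 8, 10, 12, 18, 20, 22}
  (0,1,0) <- {6, 16}
  (1,0,1) <- {3, 5, 7, 9, 13, 15, 17, 19}
  (1,1,1) <- {1, 11}
Distinct abstract states = 4

4


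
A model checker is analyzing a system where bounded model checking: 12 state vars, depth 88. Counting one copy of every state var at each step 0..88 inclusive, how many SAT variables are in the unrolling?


BMC unrolls to depth k, creating one copy of each state var for steps 0..k.
Step count = 88 + 1 = 89 (steps 0 through 88)
Vars per step = 12
Total = 12 * 89 = 1068

1068


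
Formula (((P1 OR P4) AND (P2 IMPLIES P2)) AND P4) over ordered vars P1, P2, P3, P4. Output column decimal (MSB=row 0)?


Formula: (((P1 OR P4) AND (P2 IMPLIES P2)) AND P4) over P1, P2, P3, P4 (16 rows)
Evaluate each row (bits = P1,P2,P3,P4, MSB first):
  row 0 [0000]: (((0 OR 0) AND (0 IMPLIES 0)) AND 0) -> 0
  row 1 [0001]: (((0 OR 1) AND (0 IMPLIES 0)) AND 1) -> 1
  row 2 [0010]: (((0 OR 0) AND (0 IMPLIES 0)) AND 0) -> 0
  row 3 [0011]: (((0 OR 1) AND (0 IMPLIES 0)) AND 1) -> 1
  row 4 [0100]: (((0 OR 0) AND (1 IMPLIES 1)) AND 0) -> 0
  row 5 [0101]: (((0 OR 1) AND (1 IMPLIES 1)) AND 1) -> 1
  row 6 [0110]: (((0 OR 0) AND (1 IMPLIES 1)) AND 0) -> 0
  row 7 [0111]: (((0 OR 1) AND (1 IMPLIES 1)) AND 1) -> 1
  row 8 [1000]: (((1 OR 0) AND (0 IMPLIES 0)) AND 0) -> 0
  row 9 [1001]: (((1 OR 1) AND (0 IMPLIES 0)) AND 1) -> 1
  row 10 [1010]: (((1 OR 0) AND (0 IMPLIES 0)) AND 0) -> 0
  row 11 [1011]: (((1 OR 1) AND (0 IMPLIES 0)) AND 1) -> 1
  row 12 [1100]: (((1 OR 0) AND (1 IMPLIES 1)) AND 0) -> 0
  row 13 [1101]: (((1 OR 1) AND (1 IMPLIES 1)) AND 1) -> 1
  row 14 [1110]: (((1 OR 0) AND (1 IMPLIES 1)) AND 0) -> 0
  row 15 [1111]: (((1 OR 1) AND (1 IMPLIES 1)) AND 1) -> 1
Full result column, 4 rows per line (P1,P2 fixed per line; P3,P4 runs 00..11 left to right):
  rows 0-3 [P1,P2=00]: 0101  = hex 5
  rows 4-7 [P1,P2=01]: 0101  = hex 5
  rows 8-11 [P1,P2=10]: 0101  = hex 5
  rows 12-15 [P1,P2=11]: 0101  = hex 5
Output column (row 0 .. row 15) = 0101010101010101
Output column grouped in 4s = 0101 0101 0101 0101 = 0x5555
Convert to decimal digit by digit (value = value*16 + digit):
  5 -> 5
  5*16 + 5 = 85
  85*16 + 5 = 1365
  1365*16 + 5 = 21845
Decimal = 21845

21845


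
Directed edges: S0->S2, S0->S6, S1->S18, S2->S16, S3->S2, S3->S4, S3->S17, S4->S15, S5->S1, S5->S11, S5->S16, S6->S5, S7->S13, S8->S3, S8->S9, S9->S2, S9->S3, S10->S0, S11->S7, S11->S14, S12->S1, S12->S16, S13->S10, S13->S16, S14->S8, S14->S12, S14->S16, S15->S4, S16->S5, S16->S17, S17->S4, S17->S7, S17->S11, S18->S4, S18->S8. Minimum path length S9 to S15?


BFS layer-by-layer from S9:
  dist 0: {S9}
  dist 1: {S2, S3}
  dist 2: {S4, S16, S17}
  dist 3: {S5, S7, S11, S15}
  -> S15 reached at distance 3
Shortest path length = 3

3


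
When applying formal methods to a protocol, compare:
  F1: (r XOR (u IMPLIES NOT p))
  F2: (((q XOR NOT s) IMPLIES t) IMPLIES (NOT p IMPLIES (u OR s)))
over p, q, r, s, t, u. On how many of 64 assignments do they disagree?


F1 = (r XOR (u IMPLIES NOT p))
F2 = (((q XOR NOT s) IMPLIES t) IMPLIES (NOT p IMPLIES (u OR s)))
Evaluate both on each of 64 rows (bits = p,q,r,s,t,u):
  row 0 [000000]: F1=1 F2=1 -> 0
  row 1 [000001]: F1=1 F2=1 -> 0
  row 2 [000010]: F1=1 F2=0 (differ) -> 1
  row 3 [000011]: F1=1 F2=1 -> 0
  row 4 [000100]: F1=1 F2=1 -> 0
  (every remaining row is evaluated the same way; all 64 results are listed next)
Full result column, 8 rows per line (p,q,r fixed per line; s,t,u runs 000..111 left to right):
  rows 0-7 [p,q,r=000]: 00100000  (ones: 1)
  rows 8-15 [p,q,r=001]: 11011111  (ones: 7)
  rows 16-23 [p,q,r=010]: 10100000  (ones: 2)
  rows 24-31 [p,q,r=011]: 01011111  (ones: 6)
  rows 32-39 [p,q,r=100]: 01010101  (ones: 4)
  rows 40-47 [p,q,r=101]: 10101010  (ones: 4)
  rows 48-55 [p,q,r=110]: 01010101  (ones: 4)
  rows 56-63 [p,q,r=111]: 10101010  (ones: 4)
Disagreements = 1+7+2+6+4+4+4+4 = 32

32


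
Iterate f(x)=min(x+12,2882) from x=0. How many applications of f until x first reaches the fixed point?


Step 1: x=0, cap=2882, increment=12
Step 2: x grows by 12 each step until capped at 2882; fixed point is x=2882
Step 3: iterations = ceil(2882/12) = 241

241


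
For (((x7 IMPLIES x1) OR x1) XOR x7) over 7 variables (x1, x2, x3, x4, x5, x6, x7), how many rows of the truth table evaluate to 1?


Formula: (((x7 IMPLIES x1) OR x1) XOR x7) over 7 vars (128 rows)
Evaluate each row (x1, x2, x3, x4, x5, x6, x7 as bits, MSB first):
  row 0 [0000000]: (((0 IMPLIES 0) OR 0) XOR 0) -> 1
  row 1 [0000001]: (((1 IMPLIES 0) OR 0) XOR 1) -> 1
  row 2 [0000010]: (((0 IMPLIES 0) OR 0) XOR 0) -> 1
  row 3 [0000011]: (((1 IMPLIES 0) OR 0) XOR 1) -> 1
  row 4 [0000100]: (((0 IMPLIES 0) OR 0) XOR 0) -> 1
  (every remaining row is evaluated the same way; all 128 results are listed next)
Full result column, 8 rows per line (x1,x2,x3,x4 fixed per line; x5,x6,x7 runs 000..111 left to right):
  rows 0-7 [x1,x2,x3,x4=0000]: 11111111  (ones: 8)
  rows 8-15 [x1,x2,x3,x4=0001]: 11111111  (ones: 8)
  rows 16-23 [x1,x2,x3,x4=0010]: 11111111  (ones: 8)
  rows 24-31 [x1,x2,x3,x4=0011]: 11111111  (ones: 8)
  rows 32-39 [x1,x2,x3,x4=0100]: 11111111  (ones: 8)
  rows 40-47 [x1,x2,x3,x4=0101]: 11111111  (ones: 8)
  rows 48-55 [x1,x2,x3,x4=0110]: 11111111  (ones: 8)
  rows 56-63 [x1,x2,x3,x4=0111]: 11111111  (ones: 8)
  rows 64-71 [x1,x2,x3,x4=1000]: 10101010  (ones: 4)
  rows 72-79 [x1,x2,x3,x4=1001]: 10101010  (ones: 4)
  rows 80-87 [x1,x2,x3,x4=1010]: 10101010  (ones: 4)
  rows 88-95 [x1,x2,x3,x4=1011]: 10101010  (ones: 4)
  rows 96-103 [x1,x2,x3,x4=1100]: 10101010  (ones: 4)
  rows 104-111 [x1,x2,x3,x4=1101]: 10101010  (ones: 4)
  rows 112-119 [x1,x2,x3,x4=1110]: 10101010  (ones: 4)
  rows 120-127 [x1,x2,x3,x4=1111]: 10101010  (ones: 4)
Count of 1-rows = 8+8+8+8+8+8+8+8+4+4+4+4+4+4+4+4 = 96

96


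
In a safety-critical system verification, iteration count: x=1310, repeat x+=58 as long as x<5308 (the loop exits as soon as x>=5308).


Step 1: x goes from 1310 toward 5308 by 58; the body runs while x<5308, so iterations = ceil((bound-start)/step)
Step 2: Distance=3998
Step 3: ceil(3998/58)=69

69


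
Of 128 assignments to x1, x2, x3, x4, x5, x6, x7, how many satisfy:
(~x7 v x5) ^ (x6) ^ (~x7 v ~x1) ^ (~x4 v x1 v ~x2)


CNF with 4 clauses over 7 vars (128 assignments).
An assignment satisfies CNF iff every clause has >=1 true literal.
Check each row (bits = x1,x2,x3,x4,x5,x6,x7; clause T/F shown):
  row 0 [0000000]: clauses=TFTT -> 0
  row 1 [0000001]: clauses=FFTT -> 0
  row 2 [0000010]: clauses=TTTT -> 1
  row 3 [0000011]: clauses=FTTT -> 0
  row 4 [0000100]: clauses=TFTT -> 0
  (every remaining row is evaluated the same way; all 128 results are listed next)
Full result column, 8 rows per line (x1,x2,x3,x4 fixed per line; x5,x6,x7 runs 000..111 left to right):
  rows 0-7 [x1,x2,x3,x4=0000]: 00100011  (ones: 3)
  rows 8-15 [x1,x2,x3,x4=0001]: 00100011  (ones: 3)
  rows 16-23 [x1,x2,x3,x4=0010]: 00100011  (ones: 3)
  rows 24-31 [x1,x2,x3,x4=0011]: 00100011  (ones: 3)
  rows 32-39 [x1,x2,x3,x4=0100]: 00100011  (ones: 3)
  rows 40-47 [x1,x2,x3,x4=0101]: 00000000  (ones: 0)
  rows 48-55 [x1,x2,x3,x4=0110]: 00100011  (ones: 3)
  rows 56-63 [x1,x2,x3,x4=0111]: 00000000  (ones: 0)
  rows 64-71 [x1,x2,x3,x4=1000]: 00100010  (ones: 2)
  rows 72-79 [x1,x2,x3,x4=1001]: 00100010  (ones: 2)
  rows 80-87 [x1,x2,x3,x4=1010]: 00100010  (ones: 2)
  rows 88-95 [x1,x2,x3,x4=1011]: 00100010  (ones: 2)
  rows 96-103 [x1,x2,x3,x4=1100]: 00100010  (ones: 2)
  rows 104-111 [x1,x2,x3,x4=1101]: 00100010  (ones: 2)
  rows 112-119 [x1,x2,x3,x4=1110]: 00100010  (ones: 2)
  rows 120-127 [x1,x2,x3,x4=1111]: 00100010  (ones: 2)
Satisfying assignments = 3+3+3+3+3+0+3+0+2+2+2+2+2+2+2+2 = 34

34


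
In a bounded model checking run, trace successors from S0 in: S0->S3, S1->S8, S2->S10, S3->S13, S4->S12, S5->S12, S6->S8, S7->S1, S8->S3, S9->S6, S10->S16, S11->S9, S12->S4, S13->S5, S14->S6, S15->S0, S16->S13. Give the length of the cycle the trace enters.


Trace from S0 until a state repeats:
  S0 -> S3 -> S13 -> S5 -> S12 -> S4 -> S12
S12 first seen at step 4, revisited at step 6.
Cycle length = 6 - 4 = 2

2


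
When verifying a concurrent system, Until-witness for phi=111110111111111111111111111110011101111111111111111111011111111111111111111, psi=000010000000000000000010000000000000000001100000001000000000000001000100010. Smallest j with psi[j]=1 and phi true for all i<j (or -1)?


(phi U psi) at 0: need smallest j with psi[j]=1 and phi[i]=1 for all i in [0,j).
Scan from step 0:
  step 0: phi=1, psi=0 -> continue
  step 1: phi=1, psi=0 -> continue
  step 2: phi=1, psi=0 -> continue
  step 3: phi=1, psi=0 -> continue
  step 4: psi=1 and phi held for [0,4) -> witness found
Witness step = 4

4


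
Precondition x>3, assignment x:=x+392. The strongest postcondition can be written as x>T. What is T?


Formula: sp(P, x:=E) = exists old_x. (x = E[old_x/x]) AND P[old_x/x] (old_x is the value of x before the assignment; eliminate old_x by solving x = E[old_x/x] for old_x)
Step 1: Precondition P: x>3, i.e. old_x > 3
Step 2: Assignment gives x = old_x + 392, so old_x = x - 392
Step 3: Substitute into P: x - 392 > 3
Step 4: Simplify: x > 3+392 = 395

395


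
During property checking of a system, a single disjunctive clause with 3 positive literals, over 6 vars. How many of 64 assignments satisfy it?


Step 1: Total=2^6=64
Step 2: Unsat when all 3 false: 2^3=8
Step 3: Sat=64-8=56

56


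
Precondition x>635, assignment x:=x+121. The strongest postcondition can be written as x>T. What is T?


Formula: sp(P, x:=E) = exists old_x. (x = E[old_x/x]) AND P[old_x/x] (old_x is the value of x before the assignment; eliminate old_x by solving x = E[old_x/x] for old_x)
Step 1: Precondition P: x>635, i.e. old_x > 635
Step 2: Assignment gives x = old_x + 121, so old_x = x - 121
Step 3: Substitute into P: x - 121 > 635
Step 4: Simplify: x > 635+121 = 756

756


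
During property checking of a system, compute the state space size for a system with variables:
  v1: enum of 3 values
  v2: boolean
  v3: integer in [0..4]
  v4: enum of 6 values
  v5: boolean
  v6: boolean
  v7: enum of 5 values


State space = product of domain sizes of all variables.
Domain sizes:
  v1 (enum of 3 values): 3
  v2 (boolean): 2
  v3 (integer in [0..4]): 5
  v4 (enum of 6 values): 6
  v5 (boolean): 2
  v6 (boolean): 2
  v7 (enum of 5 values): 5
Product = 3 * 2 * 5 * 6 * 2 * 2 * 5 = 3600

3600


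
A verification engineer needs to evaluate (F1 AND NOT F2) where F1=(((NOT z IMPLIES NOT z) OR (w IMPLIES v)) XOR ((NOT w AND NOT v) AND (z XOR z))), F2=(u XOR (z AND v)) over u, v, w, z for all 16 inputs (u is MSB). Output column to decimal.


F1 = (((NOT z IMPLIES NOT z) OR (w IMPLIES v)) XOR ((NOT w AND NOT v) AND (z XOR z)))
F2 = (u XOR (z AND v))
Counterexample to F1=>F2 is where F1=1 and F2=0.
Evaluate each row (bits = u,v,w,z, MSB first):
  row 0 [0000]: F1=1 F2=0 -> F1&~F2 -> 1
  row 1 [0001]: F1=1 F2=0 -> F1&~F2 -> 1
  row 2 [0010]: F1=1 F2=0 -> F1&~F2 -> 1
  row 3 [0011]: F1=1 F2=0 -> F1&~F2 -> 1
  row 4 [0100]: F1=1 F2=0 -> F1&~F2 -> 1
  row 5 [0101]: F1=1 F2=1 -> F1&~F2 -> 0
  row 6 [0110]: F1=1 F2=0 -> F1&~F2 -> 1
  row 7 [0111]: F1=1 F2=1 -> F1&~F2 -> 0
  row 8 [1000]: F1=1 F2=1 -> F1&~F2 -> 0
  row 9 [1001]: F1=1 F2=1 -> F1&~F2 -> 0
  row 10 [1010]: F1=1 F2=1 -> F1&~F2 -> 0
  row 11 [1011]: F1=1 F2=1 -> F1&~F2 -> 0
  row 12 [1100]: F1=1 F2=1 -> F1&~F2 -> 0
  row 13 [1101]: F1=1 F2=0 -> F1&~F2 -> 1
  row 14 [1110]: F1=1 F2=1 -> F1&~F2 -> 0
  row 15 [1111]: F1=1 F2=0 -> F1&~F2 -> 1
Full result column, 4 rows per line (u,v fixed per line; w,z runs 00..11 left to right):
  rows 0-3 [u,v=00]: 1111  = hex F
  rows 4-7 [u,v=01]: 1010  = hex A
  rows 8-11 [u,v=10]: 0000  = hex 0
  rows 12-15 [u,v=11]: 0101  = hex 5
Counterexample vector (row 0 .. row 15) = 1111101000000101
Output column grouped in 4s = 1111 1010 0000 0101 = 0xFA05
Convert to decimal digit by digit (value = value*16 + digit):
  F -> 15
  15*16 + 10 (A) = 250
  250*16 + 0 = 4000
  4000*16 + 5 = 64005
Decimal = 64005

64005


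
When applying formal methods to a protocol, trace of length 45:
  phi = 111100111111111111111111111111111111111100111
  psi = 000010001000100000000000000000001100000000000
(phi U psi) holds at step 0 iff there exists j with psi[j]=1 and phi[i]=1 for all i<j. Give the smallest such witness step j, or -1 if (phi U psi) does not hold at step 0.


(phi U psi) at 0: need smallest j with psi[j]=1 and phi[i]=1 for all i in [0,j).
Scan from step 0:
  step 0: phi=1, psi=0 -> continue
  step 1: phi=1, psi=0 -> continue
  step 2: phi=1, psi=0 -> continue
  step 3: phi=1, psi=0 -> continue
  step 4: psi=1 and phi held for [0,4) -> witness found
Witness step = 4

4


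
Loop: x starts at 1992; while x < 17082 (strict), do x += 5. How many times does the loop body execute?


Step 1: x goes from 1992 toward 17082 by 5; the body runs while x<17082, so iterations = ceil((bound-start)/step)
Step 2: Distance=15090
Step 3: ceil(15090/5)=3018

3018


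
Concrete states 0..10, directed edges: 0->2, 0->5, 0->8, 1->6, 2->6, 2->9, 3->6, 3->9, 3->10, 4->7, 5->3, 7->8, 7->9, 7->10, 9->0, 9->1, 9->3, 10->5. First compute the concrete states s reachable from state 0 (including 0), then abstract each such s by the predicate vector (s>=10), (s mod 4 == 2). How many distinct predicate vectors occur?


BFS from 0:
Concrete reachable: {0, 1, 2, 3, 5, 6, 8, 9, 10}
Abstract via predicates (s>=10), (s mod 4 == 2):
  (0,0) <- {0, 1, 3, 5, 8, 9}
  (0,1) <- {2, 6}
  (1,1) <- {10}
Distinct abstract states = 3

3


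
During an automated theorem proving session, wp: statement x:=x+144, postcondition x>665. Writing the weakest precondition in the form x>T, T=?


Formula: wp(x:=E, P) = P[E/x] (substitute E for x in postcondition)
Step 1: Postcondition: x>665
Step 2: Substitute x+144 for x: x+144>665
Step 3: Solve for x: x > 665-144 = 521

521


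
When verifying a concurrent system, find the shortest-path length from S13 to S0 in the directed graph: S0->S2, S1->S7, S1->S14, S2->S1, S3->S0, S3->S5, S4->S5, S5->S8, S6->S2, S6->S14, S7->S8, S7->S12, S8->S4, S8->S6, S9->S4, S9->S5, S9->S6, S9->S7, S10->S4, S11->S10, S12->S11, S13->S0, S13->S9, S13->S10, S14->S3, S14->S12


BFS layer-by-layer from S13:
  dist 0: {S13}
  dist 1: {S0, S9, S10}
  -> S0 reached at distance 1
Shortest path length = 1

1


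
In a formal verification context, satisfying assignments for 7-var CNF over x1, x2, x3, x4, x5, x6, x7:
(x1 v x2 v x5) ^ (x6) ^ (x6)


CNF with 3 clauses over 7 vars (128 assignments).
An assignment satisfies CNF iff every clause has >=1 true literal.
Check each row (bits = x1,x2,x3,x4,x5,x6,x7; clause T/F shown):
  row 0 [0000000]: clauses=FFF -> 0
  row 1 [0000001]: clauses=FFF -> 0
  row 2 [0000010]: clauses=FTT -> 0
  row 3 [0000011]: clauses=FTT -> 0
  row 4 [0000100]: clauses=TFF -> 0
  (every remaining row is evaluated the same way; all 128 results are listed next)
Full result column, 8 rows per line (x1,x2,x3,x4 fixed per line; x5,x6,x7 runs 000..111 left to right):
  rows 0-7 [x1,x2,x3,x4=0000]: 00000011  (ones: 2)
  rows 8-15 [x1,x2,x3,x4=0001]: 00000011  (ones: 2)
  rows 16-23 [x1,x2,x3,x4=0010]: 00000011  (ones: 2)
  rows 24-31 [x1,x2,x3,x4=0011]: 00000011  (ones: 2)
  rows 32-39 [x1,x2,x3,x4=0100]: 00110011  (ones: 4)
  rows 40-47 [x1,x2,x3,x4=0101]: 00110011  (ones: 4)
  rows 48-55 [x1,x2,x3,x4=0110]: 00110011  (ones: 4)
  rows 56-63 [x1,x2,x3,x4=0111]: 00110011  (ones: 4)
  rows 64-71 [x1,x2,x3,x4=1000]: 00110011  (ones: 4)
  rows 72-79 [x1,x2,x3,x4=1001]: 00110011  (ones: 4)
  rows 80-87 [x1,x2,x3,x4=1010]: 00110011  (ones: 4)
  rows 88-95 [x1,x2,x3,x4=1011]: 00110011  (ones: 4)
  rows 96-103 [x1,x2,x3,x4=1100]: 00110011  (ones: 4)
  rows 104-111 [x1,x2,x3,x4=1101]: 00110011  (ones: 4)
  rows 112-119 [x1,x2,x3,x4=1110]: 00110011  (ones: 4)
  rows 120-127 [x1,x2,x3,x4=1111]: 00110011  (ones: 4)
Satisfying assignments = 2+2+2+2+4+4+4+4+4+4+4+4+4+4+4+4 = 56

56


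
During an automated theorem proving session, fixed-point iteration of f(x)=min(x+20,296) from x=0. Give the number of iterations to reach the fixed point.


Step 1: x=0, cap=296, increment=20
Step 2: x grows by 20 each step until capped at 296; fixed point is x=296
Step 3: iterations = ceil(296/20) = 15

15


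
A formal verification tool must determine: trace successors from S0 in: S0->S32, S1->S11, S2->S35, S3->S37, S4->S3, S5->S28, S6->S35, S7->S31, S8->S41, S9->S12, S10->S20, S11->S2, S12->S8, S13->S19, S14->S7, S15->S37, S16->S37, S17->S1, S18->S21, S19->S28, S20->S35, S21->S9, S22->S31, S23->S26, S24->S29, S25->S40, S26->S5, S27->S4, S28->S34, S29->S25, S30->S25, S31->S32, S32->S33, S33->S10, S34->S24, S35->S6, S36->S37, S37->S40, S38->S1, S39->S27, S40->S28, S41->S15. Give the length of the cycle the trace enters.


Trace from S0 until a state repeats:
  S0 -> S32 -> S33 -> S10 -> S20 -> S35 -> S6 -> S35
S35 first seen at step 5, revisited at step 7.
Cycle length = 7 - 5 = 2

2
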